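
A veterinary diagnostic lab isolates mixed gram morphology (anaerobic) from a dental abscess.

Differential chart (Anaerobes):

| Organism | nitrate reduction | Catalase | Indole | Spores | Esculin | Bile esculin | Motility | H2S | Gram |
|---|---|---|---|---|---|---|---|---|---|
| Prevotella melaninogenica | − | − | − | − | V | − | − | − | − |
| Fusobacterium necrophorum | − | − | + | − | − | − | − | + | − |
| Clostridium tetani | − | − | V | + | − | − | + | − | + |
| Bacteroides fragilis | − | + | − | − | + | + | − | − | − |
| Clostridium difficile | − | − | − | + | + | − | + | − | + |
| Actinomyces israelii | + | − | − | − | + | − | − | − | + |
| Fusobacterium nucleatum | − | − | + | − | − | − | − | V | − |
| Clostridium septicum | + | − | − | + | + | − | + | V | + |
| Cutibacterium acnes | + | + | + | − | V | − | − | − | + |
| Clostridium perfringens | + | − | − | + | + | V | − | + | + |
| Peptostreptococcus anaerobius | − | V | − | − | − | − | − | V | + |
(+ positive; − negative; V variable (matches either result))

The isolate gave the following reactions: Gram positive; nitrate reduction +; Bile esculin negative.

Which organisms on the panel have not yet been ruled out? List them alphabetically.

Actinomyces israelii, Clostridium perfringens, Clostridium septicum, Cutibacterium acnes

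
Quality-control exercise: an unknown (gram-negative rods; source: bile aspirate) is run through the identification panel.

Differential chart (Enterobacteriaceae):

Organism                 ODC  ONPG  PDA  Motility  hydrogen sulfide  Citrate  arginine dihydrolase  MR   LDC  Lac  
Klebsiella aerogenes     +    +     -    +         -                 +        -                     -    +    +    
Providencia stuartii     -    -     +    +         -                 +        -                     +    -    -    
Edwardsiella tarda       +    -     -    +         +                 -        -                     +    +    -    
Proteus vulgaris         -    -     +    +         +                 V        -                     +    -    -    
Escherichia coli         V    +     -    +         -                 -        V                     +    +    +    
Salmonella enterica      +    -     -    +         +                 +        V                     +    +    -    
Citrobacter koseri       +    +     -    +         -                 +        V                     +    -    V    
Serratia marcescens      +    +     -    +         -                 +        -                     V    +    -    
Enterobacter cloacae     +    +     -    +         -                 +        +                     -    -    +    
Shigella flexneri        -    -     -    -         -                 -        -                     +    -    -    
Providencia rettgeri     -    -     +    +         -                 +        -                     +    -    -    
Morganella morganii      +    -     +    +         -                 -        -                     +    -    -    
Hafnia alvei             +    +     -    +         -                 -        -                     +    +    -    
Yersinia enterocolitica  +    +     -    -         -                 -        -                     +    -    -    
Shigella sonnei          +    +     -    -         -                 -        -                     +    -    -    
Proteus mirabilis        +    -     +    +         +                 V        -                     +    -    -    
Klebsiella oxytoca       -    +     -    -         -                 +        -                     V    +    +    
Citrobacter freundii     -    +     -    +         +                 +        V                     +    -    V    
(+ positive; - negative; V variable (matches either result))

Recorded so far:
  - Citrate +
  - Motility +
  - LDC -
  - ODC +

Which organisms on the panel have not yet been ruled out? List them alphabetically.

Citrobacter koseri, Enterobacter cloacae, Proteus mirabilis

LDC -: excludes 7 organisms — 11 left.
ODC +: excludes 5 organisms — 6 left.
Motility +: excludes Yersinia enterocolitica, Shigella sonnei — 4 left.
Citrate +: excludes Morganella morganii — 3 left.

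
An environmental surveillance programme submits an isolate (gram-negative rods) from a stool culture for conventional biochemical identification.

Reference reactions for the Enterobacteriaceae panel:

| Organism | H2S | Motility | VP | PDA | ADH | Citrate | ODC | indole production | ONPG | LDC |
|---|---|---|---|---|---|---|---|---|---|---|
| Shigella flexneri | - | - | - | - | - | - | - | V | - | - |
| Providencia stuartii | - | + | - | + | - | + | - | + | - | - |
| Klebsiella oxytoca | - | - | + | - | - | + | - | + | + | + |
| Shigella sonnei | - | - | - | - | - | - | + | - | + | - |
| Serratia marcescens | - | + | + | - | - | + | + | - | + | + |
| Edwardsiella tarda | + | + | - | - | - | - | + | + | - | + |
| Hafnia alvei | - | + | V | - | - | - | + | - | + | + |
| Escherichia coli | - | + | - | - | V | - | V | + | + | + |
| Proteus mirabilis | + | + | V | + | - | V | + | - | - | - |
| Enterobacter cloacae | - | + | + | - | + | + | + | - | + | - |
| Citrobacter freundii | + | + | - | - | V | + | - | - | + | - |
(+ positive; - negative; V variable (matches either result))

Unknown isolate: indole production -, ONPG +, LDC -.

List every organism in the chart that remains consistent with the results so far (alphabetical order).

ONPG +: excludes Shigella flexneri, Providencia stuartii, Edwardsiella tarda, Proteus mirabilis — 7 left.
indole production -: excludes Klebsiella oxytoca, Escherichia coli — 5 left.
LDC -: excludes Serratia marcescens, Hafnia alvei — 3 left.

Citrobacter freundii, Enterobacter cloacae, Shigella sonnei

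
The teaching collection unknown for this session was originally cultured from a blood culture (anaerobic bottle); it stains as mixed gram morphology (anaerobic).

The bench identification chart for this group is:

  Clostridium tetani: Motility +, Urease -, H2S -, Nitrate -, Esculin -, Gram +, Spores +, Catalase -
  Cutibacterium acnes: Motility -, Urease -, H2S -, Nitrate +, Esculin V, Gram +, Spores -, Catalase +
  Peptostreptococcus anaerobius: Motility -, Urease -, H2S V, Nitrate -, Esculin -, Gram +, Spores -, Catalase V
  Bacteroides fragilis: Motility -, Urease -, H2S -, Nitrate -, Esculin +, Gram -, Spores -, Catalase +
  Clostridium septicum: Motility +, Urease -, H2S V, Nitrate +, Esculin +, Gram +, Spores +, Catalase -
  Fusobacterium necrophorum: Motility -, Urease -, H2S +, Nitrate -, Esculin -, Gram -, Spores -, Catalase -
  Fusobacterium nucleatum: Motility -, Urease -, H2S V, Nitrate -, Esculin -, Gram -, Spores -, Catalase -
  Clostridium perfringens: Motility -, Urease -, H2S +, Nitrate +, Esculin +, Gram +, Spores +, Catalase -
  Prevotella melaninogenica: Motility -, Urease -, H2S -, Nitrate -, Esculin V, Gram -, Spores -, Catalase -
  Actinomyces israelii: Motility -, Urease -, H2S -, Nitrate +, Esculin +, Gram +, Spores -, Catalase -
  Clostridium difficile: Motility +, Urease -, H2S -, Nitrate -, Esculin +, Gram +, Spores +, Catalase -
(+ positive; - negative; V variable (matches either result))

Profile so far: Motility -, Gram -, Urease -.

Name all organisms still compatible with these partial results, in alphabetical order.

Gram -: excludes 7 organisms — 4 left.
Urease -: all 4 remaining candidates are consistent.
Motility -: all 4 remaining candidates are consistent.

Bacteroides fragilis, Fusobacterium necrophorum, Fusobacterium nucleatum, Prevotella melaninogenica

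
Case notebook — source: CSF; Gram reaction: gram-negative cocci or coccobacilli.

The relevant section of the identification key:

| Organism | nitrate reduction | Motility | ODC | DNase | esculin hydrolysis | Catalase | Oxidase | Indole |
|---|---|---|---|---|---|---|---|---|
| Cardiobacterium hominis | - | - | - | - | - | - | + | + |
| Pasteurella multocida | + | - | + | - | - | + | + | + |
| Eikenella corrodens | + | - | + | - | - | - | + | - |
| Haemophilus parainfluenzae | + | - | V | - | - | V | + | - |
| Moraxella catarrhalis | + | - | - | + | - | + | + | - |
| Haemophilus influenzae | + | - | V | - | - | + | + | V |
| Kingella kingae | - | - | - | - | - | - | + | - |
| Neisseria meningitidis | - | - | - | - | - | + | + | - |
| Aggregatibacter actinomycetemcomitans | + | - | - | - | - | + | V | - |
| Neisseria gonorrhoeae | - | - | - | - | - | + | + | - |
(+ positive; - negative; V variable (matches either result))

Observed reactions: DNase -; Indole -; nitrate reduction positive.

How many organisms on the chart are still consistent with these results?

4

nitrate reduction +: excludes Cardiobacterium hominis, Kingella kingae, Neisseria meningitidis, Neisseria gonorrhoeae — 6 left.
Indole -: excludes Pasteurella multocida — 5 left.
DNase -: excludes Moraxella catarrhalis — 4 left.
Still consistent: Aggregatibacter actinomycetemcomitans, Eikenella corrodens, Haemophilus influenzae, Haemophilus parainfluenzae.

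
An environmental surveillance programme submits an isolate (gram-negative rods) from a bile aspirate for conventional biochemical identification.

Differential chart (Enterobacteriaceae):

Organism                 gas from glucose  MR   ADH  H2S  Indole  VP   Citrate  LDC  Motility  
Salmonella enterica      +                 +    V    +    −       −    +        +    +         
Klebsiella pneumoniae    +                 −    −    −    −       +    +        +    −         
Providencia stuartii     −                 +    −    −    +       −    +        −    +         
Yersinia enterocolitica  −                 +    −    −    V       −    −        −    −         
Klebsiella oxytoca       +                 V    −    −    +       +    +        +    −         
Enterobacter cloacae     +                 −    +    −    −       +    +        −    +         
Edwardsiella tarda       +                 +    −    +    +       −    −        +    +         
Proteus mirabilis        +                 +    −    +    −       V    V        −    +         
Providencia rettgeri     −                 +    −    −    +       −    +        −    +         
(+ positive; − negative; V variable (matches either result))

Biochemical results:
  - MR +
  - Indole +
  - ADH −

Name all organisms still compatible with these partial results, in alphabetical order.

Indole +: excludes Salmonella enterica, Klebsiella pneumoniae, Enterobacter cloacae, Proteus mirabilis — 5 left.
MR +: all 5 remaining candidates are consistent.
ADH −: all 5 remaining candidates are consistent.

Edwardsiella tarda, Klebsiella oxytoca, Providencia rettgeri, Providencia stuartii, Yersinia enterocolitica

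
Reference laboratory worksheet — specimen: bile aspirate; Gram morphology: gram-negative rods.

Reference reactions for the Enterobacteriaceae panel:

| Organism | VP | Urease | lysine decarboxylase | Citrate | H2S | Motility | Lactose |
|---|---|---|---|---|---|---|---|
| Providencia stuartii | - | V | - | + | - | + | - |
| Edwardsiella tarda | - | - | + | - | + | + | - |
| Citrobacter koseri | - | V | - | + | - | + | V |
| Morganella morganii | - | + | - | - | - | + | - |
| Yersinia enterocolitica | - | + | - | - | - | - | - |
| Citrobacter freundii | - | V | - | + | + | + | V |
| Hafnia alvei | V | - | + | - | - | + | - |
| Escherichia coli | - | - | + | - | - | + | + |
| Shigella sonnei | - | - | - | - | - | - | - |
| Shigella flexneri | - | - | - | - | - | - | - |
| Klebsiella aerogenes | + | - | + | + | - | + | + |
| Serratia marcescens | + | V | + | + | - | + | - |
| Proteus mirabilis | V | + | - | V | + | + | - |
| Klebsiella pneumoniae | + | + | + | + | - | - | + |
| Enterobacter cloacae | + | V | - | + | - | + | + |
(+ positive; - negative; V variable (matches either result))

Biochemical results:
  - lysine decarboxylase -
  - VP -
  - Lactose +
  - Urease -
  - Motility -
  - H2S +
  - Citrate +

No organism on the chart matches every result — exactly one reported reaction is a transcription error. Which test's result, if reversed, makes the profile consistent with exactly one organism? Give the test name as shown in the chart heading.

Motility

As reported, no row in the chart matches all 7 reactions.
Reversing Motility (to +) → unique match: Citrobacter freundii.
Reversing VP → still no organism matches.
Reversing Citrate → still no organism matches.
Reversing lysine decarboxylase → still no organism matches.
Reversing Urease → still no organism matches.
Reversing Lactose → still no organism matches.
Reversing H2S → still no organism matches.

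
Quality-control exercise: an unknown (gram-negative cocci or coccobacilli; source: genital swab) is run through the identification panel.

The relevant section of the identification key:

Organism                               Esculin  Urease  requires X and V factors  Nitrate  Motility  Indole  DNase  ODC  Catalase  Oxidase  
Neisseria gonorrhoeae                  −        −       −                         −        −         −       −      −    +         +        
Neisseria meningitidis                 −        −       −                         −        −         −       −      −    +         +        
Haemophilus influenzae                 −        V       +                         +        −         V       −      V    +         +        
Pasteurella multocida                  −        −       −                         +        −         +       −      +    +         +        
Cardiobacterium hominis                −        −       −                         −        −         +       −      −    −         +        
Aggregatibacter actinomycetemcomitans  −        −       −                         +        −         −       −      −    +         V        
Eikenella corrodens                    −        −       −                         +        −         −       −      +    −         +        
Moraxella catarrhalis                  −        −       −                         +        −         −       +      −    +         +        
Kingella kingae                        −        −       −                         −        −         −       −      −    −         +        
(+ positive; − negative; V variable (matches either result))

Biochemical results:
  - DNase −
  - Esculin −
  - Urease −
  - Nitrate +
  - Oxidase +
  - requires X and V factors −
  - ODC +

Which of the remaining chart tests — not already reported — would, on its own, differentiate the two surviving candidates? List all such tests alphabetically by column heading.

Nitrate +: excludes Neisseria gonorrhoeae, Neisseria meningitidis, Cardiobacterium hominis, Kingella kingae — 5 left.
Esculin −: all 5 remaining candidates are consistent.
DNase −: excludes Moraxella catarrhalis — 4 left.
Urease −: all 4 remaining candidates are consistent.
Oxidase +: all 4 remaining candidates are consistent.
ODC +: excludes Aggregatibacter actinomycetemcomitans — 3 left.
requires X and V factors −: excludes Haemophilus influenzae — 2 left.
Two candidates remain: Eikenella corrodens and Pasteurella multocida.
  Motility: − vs − — same for both, does not separate.
  Indole: Eikenella corrodens −, Pasteurella multocida + — discriminates.
  Catalase: Eikenella corrodens −, Pasteurella multocida + — discriminates.

Catalase, Indole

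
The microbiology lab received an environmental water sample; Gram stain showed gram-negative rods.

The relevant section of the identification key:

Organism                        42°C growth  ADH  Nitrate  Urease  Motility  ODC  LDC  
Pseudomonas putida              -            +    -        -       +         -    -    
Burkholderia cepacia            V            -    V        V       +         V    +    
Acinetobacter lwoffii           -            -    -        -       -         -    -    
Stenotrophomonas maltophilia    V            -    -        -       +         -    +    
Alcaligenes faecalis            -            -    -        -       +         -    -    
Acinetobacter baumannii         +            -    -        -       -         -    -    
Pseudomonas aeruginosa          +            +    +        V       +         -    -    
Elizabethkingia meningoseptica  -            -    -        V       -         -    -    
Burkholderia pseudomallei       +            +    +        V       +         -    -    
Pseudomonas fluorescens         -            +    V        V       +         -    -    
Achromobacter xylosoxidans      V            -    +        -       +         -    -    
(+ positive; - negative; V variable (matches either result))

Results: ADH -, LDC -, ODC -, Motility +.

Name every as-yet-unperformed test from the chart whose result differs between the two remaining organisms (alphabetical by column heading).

Motility +: excludes Acinetobacter lwoffii, Acinetobacter baumannii, Elizabethkingia meningoseptica — 8 left.
ODC -: all 8 remaining candidates are consistent.
LDC -: excludes Burkholderia cepacia, Stenotrophomonas maltophilia — 6 left.
ADH -: excludes Pseudomonas putida, Pseudomonas aeruginosa, Burkholderia pseudomallei, Pseudomonas fluorescens — 2 left.
Two candidates remain: Achromobacter xylosoxidans and Alcaligenes faecalis.
  42°C growth: V vs - — variable for at least one, does not separate.
  Nitrate: Achromobacter xylosoxidans +, Alcaligenes faecalis - — discriminates.
  Urease: - vs - — same for both, does not separate.

Nitrate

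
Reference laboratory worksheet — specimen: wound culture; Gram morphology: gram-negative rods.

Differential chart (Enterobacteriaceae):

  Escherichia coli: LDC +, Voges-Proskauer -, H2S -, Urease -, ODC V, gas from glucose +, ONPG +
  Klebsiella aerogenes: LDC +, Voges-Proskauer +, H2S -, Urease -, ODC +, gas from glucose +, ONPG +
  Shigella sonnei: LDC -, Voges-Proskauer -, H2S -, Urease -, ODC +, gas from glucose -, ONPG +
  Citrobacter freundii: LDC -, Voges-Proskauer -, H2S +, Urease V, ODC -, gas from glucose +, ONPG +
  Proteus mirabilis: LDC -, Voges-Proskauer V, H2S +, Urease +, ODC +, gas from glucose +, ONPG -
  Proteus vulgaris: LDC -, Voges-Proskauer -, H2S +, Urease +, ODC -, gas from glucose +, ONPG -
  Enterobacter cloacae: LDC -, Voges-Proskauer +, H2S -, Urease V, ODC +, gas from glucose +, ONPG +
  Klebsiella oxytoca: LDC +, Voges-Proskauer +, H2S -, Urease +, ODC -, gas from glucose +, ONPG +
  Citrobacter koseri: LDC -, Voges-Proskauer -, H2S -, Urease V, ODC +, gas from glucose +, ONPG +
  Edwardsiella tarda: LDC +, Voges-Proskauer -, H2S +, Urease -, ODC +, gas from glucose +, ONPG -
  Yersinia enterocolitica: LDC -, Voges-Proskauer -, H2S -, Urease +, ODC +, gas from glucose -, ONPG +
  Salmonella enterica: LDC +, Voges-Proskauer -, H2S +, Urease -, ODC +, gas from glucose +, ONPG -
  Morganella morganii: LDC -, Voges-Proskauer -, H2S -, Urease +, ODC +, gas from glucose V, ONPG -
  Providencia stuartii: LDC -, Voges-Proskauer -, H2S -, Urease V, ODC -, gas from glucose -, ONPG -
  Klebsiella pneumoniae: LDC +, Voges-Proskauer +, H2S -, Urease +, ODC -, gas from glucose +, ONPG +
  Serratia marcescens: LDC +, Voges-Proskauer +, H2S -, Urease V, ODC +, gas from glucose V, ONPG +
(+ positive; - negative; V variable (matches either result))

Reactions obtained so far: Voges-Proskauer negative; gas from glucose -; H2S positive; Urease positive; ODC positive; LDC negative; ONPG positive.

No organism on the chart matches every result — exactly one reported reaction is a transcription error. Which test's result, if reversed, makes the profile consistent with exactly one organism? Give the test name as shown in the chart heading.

As reported, no row in the chart matches all 7 reactions.
Reversing ONPG → still no organism matches.
Reversing Voges-Proskauer → still no organism matches.
Reversing H2S (to -) → unique match: Yersinia enterocolitica.
Reversing ODC → still no organism matches.
Reversing gas from glucose → still no organism matches.
Reversing Urease → still no organism matches.
Reversing LDC → still no organism matches.

H2S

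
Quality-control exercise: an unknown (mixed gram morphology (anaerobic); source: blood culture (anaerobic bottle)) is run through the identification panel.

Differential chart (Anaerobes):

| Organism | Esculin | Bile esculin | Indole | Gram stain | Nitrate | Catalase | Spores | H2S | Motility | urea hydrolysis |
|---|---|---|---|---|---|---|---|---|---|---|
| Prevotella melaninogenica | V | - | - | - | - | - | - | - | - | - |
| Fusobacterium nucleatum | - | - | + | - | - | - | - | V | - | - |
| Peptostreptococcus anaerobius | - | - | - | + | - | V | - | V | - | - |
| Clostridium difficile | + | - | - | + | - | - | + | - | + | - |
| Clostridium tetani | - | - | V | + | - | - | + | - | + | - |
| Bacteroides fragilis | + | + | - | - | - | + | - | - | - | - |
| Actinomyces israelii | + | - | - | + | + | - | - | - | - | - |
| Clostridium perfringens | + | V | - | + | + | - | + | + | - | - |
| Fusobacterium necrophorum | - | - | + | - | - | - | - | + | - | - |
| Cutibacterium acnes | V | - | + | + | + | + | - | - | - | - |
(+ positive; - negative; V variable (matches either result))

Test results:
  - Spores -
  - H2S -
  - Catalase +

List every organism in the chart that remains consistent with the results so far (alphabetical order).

Bacteroides fragilis, Cutibacterium acnes, Peptostreptococcus anaerobius

Spores -: excludes Clostridium difficile, Clostridium tetani, Clostridium perfringens — 7 left.
Catalase +: excludes Prevotella melaninogenica, Fusobacterium nucleatum, Actinomyces israelii, Fusobacterium necrophorum — 3 left.
H2S -: all 3 remaining candidates are consistent.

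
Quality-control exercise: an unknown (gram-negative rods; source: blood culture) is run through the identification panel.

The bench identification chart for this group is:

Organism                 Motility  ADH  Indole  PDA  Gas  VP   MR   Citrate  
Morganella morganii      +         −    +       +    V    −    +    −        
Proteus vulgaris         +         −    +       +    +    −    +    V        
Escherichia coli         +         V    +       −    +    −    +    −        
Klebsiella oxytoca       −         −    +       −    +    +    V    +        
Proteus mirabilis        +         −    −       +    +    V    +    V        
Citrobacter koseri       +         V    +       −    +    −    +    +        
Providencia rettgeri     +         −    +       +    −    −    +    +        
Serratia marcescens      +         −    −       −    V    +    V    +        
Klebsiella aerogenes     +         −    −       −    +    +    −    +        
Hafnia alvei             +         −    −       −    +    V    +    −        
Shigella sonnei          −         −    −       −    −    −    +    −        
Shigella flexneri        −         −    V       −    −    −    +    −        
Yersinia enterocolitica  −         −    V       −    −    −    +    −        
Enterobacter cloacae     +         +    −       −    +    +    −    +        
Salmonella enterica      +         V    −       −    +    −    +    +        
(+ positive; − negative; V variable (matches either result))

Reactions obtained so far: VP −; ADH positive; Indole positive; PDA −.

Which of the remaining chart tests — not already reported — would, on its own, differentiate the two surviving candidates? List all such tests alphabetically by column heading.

Citrate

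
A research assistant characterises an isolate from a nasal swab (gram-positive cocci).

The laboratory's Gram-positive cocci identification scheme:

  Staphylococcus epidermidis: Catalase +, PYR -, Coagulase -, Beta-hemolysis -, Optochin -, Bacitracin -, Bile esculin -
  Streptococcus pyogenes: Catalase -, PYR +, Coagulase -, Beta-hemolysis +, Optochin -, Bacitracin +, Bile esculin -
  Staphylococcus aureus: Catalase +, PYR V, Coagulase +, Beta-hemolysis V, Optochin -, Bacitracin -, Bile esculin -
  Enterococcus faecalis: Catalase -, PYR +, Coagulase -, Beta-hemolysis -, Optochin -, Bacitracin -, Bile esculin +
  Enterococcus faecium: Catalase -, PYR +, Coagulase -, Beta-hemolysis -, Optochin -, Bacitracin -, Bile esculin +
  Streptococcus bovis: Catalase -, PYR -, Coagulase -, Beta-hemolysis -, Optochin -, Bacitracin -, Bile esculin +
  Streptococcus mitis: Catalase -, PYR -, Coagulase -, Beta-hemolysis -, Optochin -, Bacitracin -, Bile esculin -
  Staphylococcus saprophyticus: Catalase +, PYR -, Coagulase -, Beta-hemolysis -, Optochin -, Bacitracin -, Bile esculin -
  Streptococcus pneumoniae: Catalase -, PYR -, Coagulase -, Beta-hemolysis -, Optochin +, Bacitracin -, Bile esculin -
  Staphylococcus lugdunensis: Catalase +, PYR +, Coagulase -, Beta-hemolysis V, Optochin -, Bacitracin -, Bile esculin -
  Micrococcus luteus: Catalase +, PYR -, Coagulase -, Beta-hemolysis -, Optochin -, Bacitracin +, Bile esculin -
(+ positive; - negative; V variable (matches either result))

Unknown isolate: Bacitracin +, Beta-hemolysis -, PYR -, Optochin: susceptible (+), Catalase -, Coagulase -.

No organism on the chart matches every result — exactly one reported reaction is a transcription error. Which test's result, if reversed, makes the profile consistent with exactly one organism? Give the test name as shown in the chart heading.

Bacitracin

As reported, no row in the chart matches all 6 reactions.
Reversing Catalase → still no organism matches.
Reversing Coagulase → still no organism matches.
Reversing Bacitracin (to -) → unique match: Streptococcus pneumoniae.
Reversing Beta-hemolysis → still no organism matches.
Reversing PYR → still no organism matches.
Reversing Optochin → still no organism matches.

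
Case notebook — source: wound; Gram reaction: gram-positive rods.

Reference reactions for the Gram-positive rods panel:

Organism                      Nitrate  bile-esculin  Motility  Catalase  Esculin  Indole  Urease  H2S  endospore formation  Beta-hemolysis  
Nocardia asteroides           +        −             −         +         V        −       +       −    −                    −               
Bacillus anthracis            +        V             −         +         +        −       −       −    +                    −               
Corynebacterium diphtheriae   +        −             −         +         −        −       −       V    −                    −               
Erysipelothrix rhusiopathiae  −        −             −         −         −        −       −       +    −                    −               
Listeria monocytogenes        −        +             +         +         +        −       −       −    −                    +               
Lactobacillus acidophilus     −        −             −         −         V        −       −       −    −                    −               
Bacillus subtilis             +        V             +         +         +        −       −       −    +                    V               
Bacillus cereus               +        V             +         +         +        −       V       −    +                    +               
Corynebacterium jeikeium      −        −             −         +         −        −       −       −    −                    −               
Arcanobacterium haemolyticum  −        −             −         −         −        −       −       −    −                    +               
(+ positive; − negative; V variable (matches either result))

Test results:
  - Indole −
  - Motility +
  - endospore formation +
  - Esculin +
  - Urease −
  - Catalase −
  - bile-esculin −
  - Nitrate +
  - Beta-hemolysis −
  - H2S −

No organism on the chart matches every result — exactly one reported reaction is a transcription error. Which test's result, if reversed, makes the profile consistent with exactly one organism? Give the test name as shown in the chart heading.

As reported, no row in the chart matches all 10 reactions.
Reversing Beta-hemolysis → still no organism matches.
Reversing Nitrate → still no organism matches.
Reversing Urease → still no organism matches.
Reversing H2S → still no organism matches.
Reversing endospore formation → still no organism matches.
Reversing Indole → still no organism matches.
Reversing Esculin → still no organism matches.
Reversing Motility → still no organism matches.
Reversing bile-esculin → still no organism matches.
Reversing Catalase (to +) → unique match: Bacillus subtilis.

Catalase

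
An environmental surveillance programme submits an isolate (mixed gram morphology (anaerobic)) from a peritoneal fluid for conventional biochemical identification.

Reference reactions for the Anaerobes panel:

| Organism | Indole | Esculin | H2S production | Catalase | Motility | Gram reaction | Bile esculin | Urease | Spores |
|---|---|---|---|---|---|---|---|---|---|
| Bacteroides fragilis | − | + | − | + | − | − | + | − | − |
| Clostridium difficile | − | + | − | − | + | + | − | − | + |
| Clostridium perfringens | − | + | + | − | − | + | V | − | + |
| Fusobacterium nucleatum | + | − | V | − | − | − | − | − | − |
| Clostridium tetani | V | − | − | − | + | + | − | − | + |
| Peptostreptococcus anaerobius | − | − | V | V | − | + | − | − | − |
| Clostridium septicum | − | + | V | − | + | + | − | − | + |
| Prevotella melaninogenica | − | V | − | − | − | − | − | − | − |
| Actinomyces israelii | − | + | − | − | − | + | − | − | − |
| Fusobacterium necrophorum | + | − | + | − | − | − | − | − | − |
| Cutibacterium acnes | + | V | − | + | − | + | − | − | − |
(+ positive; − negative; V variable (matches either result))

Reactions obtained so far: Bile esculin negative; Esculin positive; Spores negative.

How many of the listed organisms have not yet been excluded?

3

Bile esculin −: excludes Bacteroides fragilis — 10 left.
Spores −: excludes Clostridium difficile, Clostridium perfringens, Clostridium tetani, Clostridium septicum — 6 left.
Esculin +: excludes Fusobacterium nucleatum, Peptostreptococcus anaerobius, Fusobacterium necrophorum — 3 left.
Still consistent: Actinomyces israelii, Cutibacterium acnes, Prevotella melaninogenica.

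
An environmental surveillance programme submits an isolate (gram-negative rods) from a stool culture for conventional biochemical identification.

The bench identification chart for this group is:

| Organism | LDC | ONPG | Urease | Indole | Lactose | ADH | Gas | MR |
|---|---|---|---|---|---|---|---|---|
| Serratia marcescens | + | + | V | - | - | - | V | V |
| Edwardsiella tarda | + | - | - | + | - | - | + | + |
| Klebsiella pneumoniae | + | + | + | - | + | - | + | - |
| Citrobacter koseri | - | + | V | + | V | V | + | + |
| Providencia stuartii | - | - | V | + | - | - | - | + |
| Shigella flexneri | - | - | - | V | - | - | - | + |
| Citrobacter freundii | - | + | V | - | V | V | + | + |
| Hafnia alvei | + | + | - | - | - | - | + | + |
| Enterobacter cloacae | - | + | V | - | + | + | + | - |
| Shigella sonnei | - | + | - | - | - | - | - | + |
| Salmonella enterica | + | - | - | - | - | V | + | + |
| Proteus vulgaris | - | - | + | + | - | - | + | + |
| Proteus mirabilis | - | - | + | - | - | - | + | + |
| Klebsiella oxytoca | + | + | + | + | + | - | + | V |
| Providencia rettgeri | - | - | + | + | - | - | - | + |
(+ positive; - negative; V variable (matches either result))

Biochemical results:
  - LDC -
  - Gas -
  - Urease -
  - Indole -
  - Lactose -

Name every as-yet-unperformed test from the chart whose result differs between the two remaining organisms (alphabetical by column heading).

Gas -: excludes 10 organisms — 5 left.
LDC -: excludes Serratia marcescens — 4 left.
Urease -: excludes Providencia rettgeri — 3 left.
Lactose -: all 3 remaining candidates are consistent.
Indole -: excludes Providencia stuartii — 2 left.
Two candidates remain: Shigella flexneri and Shigella sonnei.
  ONPG: Shigella flexneri -, Shigella sonnei + — discriminates.
  ADH: - vs - — same for both, does not separate.
  MR: + vs + — same for both, does not separate.

ONPG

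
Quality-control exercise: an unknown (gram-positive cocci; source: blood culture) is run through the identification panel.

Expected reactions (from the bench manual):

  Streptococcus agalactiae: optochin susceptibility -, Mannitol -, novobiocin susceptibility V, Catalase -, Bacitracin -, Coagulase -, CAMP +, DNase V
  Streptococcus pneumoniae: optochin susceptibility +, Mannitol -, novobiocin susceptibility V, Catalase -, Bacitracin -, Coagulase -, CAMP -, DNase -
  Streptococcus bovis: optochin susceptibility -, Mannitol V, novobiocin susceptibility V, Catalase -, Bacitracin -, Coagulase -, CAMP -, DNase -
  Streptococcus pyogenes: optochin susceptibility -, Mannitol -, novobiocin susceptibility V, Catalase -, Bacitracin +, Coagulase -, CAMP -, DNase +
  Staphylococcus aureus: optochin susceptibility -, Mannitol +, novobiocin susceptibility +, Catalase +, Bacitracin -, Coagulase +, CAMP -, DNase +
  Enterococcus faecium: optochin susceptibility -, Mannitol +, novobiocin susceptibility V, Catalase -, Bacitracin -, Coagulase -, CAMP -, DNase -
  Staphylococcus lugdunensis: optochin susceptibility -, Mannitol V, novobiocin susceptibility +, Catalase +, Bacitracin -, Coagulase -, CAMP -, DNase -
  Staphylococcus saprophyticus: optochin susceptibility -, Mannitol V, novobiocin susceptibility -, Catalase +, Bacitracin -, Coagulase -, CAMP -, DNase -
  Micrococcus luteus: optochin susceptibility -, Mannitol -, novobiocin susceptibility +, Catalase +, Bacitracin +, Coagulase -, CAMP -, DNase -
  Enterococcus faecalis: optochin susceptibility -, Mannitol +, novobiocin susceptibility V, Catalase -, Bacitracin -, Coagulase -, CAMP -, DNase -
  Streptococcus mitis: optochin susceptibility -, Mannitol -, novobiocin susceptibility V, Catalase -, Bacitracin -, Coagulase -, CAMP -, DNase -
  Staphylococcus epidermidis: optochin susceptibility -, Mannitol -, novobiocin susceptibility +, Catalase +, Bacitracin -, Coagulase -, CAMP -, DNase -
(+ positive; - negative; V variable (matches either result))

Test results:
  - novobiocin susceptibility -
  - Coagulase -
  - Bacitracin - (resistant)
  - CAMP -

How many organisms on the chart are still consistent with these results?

novobiocin susceptibility -: excludes Staphylococcus aureus, Staphylococcus lugdunensis, Micrococcus luteus, Staphylococcus epidermidis — 8 left.
Coagulase -: all 8 remaining candidates are consistent.
Bacitracin -: excludes Streptococcus pyogenes — 7 left.
CAMP -: excludes Streptococcus agalactiae — 6 left.
Still consistent: Enterococcus faecalis, Enterococcus faecium, Staphylococcus saprophyticus, Streptococcus bovis, Streptococcus mitis, Streptococcus pneumoniae.

6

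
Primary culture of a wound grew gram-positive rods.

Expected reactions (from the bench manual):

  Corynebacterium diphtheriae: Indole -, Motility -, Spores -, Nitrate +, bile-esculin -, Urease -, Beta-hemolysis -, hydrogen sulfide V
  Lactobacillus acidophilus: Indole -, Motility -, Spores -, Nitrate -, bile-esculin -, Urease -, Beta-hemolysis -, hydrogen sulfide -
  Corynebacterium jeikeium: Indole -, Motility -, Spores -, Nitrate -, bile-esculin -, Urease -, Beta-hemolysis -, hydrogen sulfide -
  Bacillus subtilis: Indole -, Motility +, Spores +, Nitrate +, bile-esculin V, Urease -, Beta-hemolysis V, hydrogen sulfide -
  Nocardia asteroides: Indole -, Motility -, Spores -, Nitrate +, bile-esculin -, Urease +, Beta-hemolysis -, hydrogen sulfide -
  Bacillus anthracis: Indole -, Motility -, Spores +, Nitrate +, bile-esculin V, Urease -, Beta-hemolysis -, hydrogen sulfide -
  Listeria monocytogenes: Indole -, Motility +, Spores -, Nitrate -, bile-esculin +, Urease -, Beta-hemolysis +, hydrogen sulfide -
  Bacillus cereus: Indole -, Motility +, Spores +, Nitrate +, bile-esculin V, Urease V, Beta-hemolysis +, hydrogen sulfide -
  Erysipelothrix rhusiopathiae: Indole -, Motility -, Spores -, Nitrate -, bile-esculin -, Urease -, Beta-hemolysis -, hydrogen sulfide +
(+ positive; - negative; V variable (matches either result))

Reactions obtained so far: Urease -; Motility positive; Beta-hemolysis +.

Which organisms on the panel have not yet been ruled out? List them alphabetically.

Bacillus cereus, Bacillus subtilis, Listeria monocytogenes

Motility +: excludes 6 organisms — 3 left.
Beta-hemolysis +: all 3 remaining candidates are consistent.
Urease -: all 3 remaining candidates are consistent.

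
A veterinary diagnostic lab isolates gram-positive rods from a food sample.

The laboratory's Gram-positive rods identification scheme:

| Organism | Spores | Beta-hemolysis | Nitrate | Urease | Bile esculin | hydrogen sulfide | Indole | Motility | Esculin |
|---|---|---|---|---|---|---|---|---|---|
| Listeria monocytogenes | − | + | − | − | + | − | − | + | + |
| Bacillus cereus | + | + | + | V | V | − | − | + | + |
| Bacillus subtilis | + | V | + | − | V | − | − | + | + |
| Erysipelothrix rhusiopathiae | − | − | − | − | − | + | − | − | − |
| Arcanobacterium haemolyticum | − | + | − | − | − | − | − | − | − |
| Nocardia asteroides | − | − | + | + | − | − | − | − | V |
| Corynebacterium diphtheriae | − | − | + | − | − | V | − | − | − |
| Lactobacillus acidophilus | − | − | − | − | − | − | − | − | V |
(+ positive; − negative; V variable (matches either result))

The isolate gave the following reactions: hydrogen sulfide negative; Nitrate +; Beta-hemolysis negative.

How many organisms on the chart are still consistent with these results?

Nitrate +: excludes Listeria monocytogenes, Erysipelothrix rhusiopathiae, Arcanobacterium haemolyticum, Lactobacillus acidophilus — 4 left.
hydrogen sulfide −: all 4 remaining candidates are consistent.
Beta-hemolysis −: excludes Bacillus cereus — 3 left.
Still consistent: Bacillus subtilis, Corynebacterium diphtheriae, Nocardia asteroides.

3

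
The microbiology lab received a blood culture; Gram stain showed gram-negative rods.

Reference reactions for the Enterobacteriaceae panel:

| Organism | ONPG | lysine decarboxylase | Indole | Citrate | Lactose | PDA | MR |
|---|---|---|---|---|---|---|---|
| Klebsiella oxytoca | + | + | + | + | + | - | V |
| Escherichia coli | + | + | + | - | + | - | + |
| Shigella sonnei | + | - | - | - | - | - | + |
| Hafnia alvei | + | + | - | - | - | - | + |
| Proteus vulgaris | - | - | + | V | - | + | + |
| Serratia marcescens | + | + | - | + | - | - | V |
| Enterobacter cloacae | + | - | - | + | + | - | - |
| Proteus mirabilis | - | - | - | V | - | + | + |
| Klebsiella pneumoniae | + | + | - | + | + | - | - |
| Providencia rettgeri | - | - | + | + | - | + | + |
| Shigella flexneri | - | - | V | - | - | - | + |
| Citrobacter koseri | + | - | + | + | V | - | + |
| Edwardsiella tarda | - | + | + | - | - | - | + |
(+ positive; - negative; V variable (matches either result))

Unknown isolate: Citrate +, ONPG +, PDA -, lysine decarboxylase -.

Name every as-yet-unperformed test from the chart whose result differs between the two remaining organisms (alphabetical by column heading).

Indole, MR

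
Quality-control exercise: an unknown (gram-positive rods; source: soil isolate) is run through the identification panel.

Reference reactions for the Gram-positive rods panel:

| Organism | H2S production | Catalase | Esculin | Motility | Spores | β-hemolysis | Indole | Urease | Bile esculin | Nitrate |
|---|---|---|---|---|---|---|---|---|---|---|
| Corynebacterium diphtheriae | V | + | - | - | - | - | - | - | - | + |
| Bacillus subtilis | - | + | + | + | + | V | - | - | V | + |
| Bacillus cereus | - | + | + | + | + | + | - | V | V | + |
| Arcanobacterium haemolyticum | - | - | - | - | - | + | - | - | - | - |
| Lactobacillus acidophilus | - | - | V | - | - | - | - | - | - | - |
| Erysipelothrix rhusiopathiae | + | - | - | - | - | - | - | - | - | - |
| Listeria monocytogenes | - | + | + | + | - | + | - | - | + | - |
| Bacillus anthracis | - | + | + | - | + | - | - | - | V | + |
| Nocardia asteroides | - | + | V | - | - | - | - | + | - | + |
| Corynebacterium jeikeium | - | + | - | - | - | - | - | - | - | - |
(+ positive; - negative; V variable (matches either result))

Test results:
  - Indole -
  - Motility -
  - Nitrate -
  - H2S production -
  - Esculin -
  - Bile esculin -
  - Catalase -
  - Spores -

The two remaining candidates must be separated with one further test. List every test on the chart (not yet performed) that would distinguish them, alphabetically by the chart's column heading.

Indole -: all 10 remaining candidates are consistent.
Nitrate -: excludes 5 organisms — 5 left.
H2S production -: excludes Erysipelothrix rhusiopathiae — 4 left.
Motility -: excludes Listeria monocytogenes — 3 left.
Bile esculin -: all 3 remaining candidates are consistent.
Spores -: all 3 remaining candidates are consistent.
Esculin -: all 3 remaining candidates are consistent.
Catalase -: excludes Corynebacterium jeikeium — 2 left.
Two candidates remain: Arcanobacterium haemolyticum and Lactobacillus acidophilus.
  β-hemolysis: Arcanobacterium haemolyticum +, Lactobacillus acidophilus - — discriminates.
  Urease: - vs - — same for both, does not separate.

β-hemolysis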